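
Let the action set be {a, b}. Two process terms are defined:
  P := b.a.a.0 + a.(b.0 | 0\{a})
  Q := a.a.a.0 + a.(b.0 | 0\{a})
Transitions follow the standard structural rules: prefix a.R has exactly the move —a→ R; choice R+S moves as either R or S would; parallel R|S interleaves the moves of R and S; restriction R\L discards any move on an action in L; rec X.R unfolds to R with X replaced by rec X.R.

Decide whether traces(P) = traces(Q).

trace-distinct — witness ⟨b⟩

Reachable graph of P (6 states):
  s0 = b.a.a.0 + a.(b.0 | 0\{a}) :: =a=> s1, =b=> s2
  s1 = b.0 | 0\{a} :: =b=> s3
  s2 = a.a.0 :: =a=> s4
  s3 = 0 | 0\{a} :: deadlocked
  s4 = a.0 :: =a=> s5
  s5 = 0 :: deadlocked
Reachable graph of Q (6 states):
  t0 = a.a.a.0 + a.(b.0 | 0\{a}) :: =a=> t1, =a=> t2
  t1 = a.a.0 :: =a=> t3
  t2 = b.0 | 0\{a} :: =b=> t4
  t3 = a.0 :: =a=> t5
  t4 = 0 | 0\{a} :: deadlocked
  t5 = 0 :: deadlocked
Executing b from P (initial set {s0}):
  [1] b ⇒ {s2}
  ✓ P
Executing b from Q (initial set {t0}):
  [1] b ⇒ ∅ (Q stuck)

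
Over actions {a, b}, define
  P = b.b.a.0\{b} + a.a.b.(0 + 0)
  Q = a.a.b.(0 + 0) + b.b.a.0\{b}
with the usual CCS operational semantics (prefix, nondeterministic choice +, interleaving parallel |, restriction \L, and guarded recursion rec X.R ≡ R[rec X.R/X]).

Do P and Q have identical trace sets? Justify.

Reachable graph of P (7 states):
  u0 = b.b.a.0\{b} + a.a.b.(0 + 0) :: ··a··> u1, ··b··> u2
  u1 = a.b.(0 + 0) :: ··a··> u3
  u2 = b.a.0\{b} :: ··b··> u4
  u3 = b.(0 + 0) :: ··b··> u5
  u4 = a.0\{b} :: ··a··> u6
  u5 = 0 + 0 :: deadlocked
  u6 = 0\{b} :: deadlocked
Reachable graph of Q (7 states):
  v0 = a.a.b.(0 + 0) + b.b.a.0\{b} :: ··a··> v1, ··b··> v2
  v1 = a.b.(0 + 0) :: ··a··> v3
  v2 = b.a.0\{b} :: ··b··> v4
  v3 = b.(0 + 0) :: ··b··> v5
  v4 = a.0\{b} :: ··a··> v6
  v5 = 0 + 0 :: deadlocked
  v6 = 0\{b} :: deadlocked
Partition-refinement fixed point:
  B0 = {u0, v0}
  B1 = {u1, v1}
  B2 = {u3, v3}
  B3 = {u5, u6, v5, v6}
  B4 = {u2, v2}
  B5 = {u4, v4}
u0 ∈ B0, v0 ∈ B0 → same block
Bisimilar ⇒ trace-equivalent.

trace-equivalent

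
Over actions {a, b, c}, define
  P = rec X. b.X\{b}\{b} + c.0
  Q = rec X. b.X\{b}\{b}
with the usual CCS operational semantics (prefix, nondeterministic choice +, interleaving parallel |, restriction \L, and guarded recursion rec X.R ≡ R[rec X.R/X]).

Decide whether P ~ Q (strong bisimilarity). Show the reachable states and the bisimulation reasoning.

not bisimilar

LTS(P): 4 reachable states
  u0 = rec X. b.X\{b}\{b} + c.0 has moves ··b··> u1, ··c··> u2
  u1 = (rec X. b.X\{b}\{b} + c.0)\{b}\{b} has moves ··c··> u3
  u2 = 0 has moves (no moves)
  u3 = 0\{b}\{b} has moves (no moves)
LTS(Q): 2 reachable states
  v0 = rec X. b.X\{b}\{b} has moves ··b··> v1
  v1 = (rec X. b.X\{b}\{b})\{b}\{b} has moves (no moves)
Partition-refinement fixed point:
  B0 = {u0}
  B1 = {u1}
  B2 = {u2, u3, v1}
  B3 = {v0}
u0 ∈ B0, v0 ∈ B3 → different blocks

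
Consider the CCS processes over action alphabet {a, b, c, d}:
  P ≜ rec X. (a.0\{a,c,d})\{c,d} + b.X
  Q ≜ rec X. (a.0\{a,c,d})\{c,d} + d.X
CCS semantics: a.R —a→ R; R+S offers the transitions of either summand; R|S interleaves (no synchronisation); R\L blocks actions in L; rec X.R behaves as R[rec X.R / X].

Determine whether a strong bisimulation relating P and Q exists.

LTS(P): 2 reachable states
  s0 = rec X. (a.0\{a,c,d})\{c,d} + b.X :: =a=> s1, =b=> s0
  s1 = 0\{a,c,d}\{c,d} :: deadlocked
LTS(Q): 2 reachable states
  t0 = rec X. (a.0\{a,c,d})\{c,d} + d.X :: =a=> t1, =d=> t0
  t1 = 0\{a,c,d}\{c,d} :: deadlocked
Coarsest stable partition (strong bisimilarity classes):
  B0 = {s0}
  B1 = {s1, t1}
  B2 = {t0}
s0 ∈ B0, t0 ∈ B2 → different blocks

NO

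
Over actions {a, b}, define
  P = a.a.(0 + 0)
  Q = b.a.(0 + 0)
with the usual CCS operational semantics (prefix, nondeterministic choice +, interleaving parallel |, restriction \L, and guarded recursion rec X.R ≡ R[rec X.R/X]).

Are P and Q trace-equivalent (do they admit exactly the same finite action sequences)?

LTS(P): 3 reachable states
  u0 = a.a.(0 + 0) → =a=> u1
  u1 = a.(0 + 0) → =a=> u2
  u2 = 0 + 0 → deadlocked
LTS(Q): 3 reachable states
  v0 = b.a.(0 + 0) → =b=> v1
  v1 = a.(0 + 0) → =a=> v2
  v2 = 0 + 0 → deadlocked
Run σ = ⟨a⟩ on P: start {u0}
  [1] a ⇒ {u1}
  P completes σ.
Run σ = ⟨a⟩ on Q: start {v0}
  [1] a ⇒ ∅  — Q cannot continue

trace-distinct — witness ⟨a⟩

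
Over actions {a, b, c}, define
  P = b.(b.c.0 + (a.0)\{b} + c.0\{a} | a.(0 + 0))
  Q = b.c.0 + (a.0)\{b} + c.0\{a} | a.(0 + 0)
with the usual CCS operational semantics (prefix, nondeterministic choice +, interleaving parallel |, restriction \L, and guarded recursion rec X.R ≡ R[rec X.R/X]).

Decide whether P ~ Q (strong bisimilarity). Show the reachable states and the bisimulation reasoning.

P's transition system — 8 states:
  p0 = b.(b.c.0 + (a.0)\{b} + c.0\{a} | a.(0 + 0)) → -b-> p1
  p1 = b.c.0 + (a.0)\{b} + c.0\{a} | a.(0 + 0) → -a-> p2, -a-> p3, -b-> p4, -c-> p5
  p2 = 0\{b} → (no moves)
  p3 = c.0\{a} | (0 + 0) → -c-> p6
  p4 = c.0 → -c-> p7
  p5 = 0\{a} | a.(0 + 0) → -a-> p6
  p6 = 0\{a} | (0 + 0) → (no moves)
  p7 = 0 → (no moves)
Q's transition system — 7 states:
  q0 = b.c.0 + (a.0)\{b} + c.0\{a} | a.(0 + 0) → -a-> q1, -a-> q2, -b-> q3, -c-> q4
  q1 = 0\{b} → (no moves)
  q2 = c.0\{a} | (0 + 0) → -c-> q5
  q3 = c.0 → -c-> q6
  q4 = 0\{a} | a.(0 + 0) → -a-> q5
  q5 = 0\{a} | (0 + 0) → (no moves)
  q6 = 0 → (no moves)
Bisimilarity quotient blocks:
  B0 = {p0}
  B1 = {p1, q0}
  B2 = {p3, p4, q2, q3}
  B3 = {p2, p6, p7, q1, q5, q6}
  B4 = {p5, q4}
p0 ∈ B0, q0 ∈ B1 → different blocks

P ≁ Q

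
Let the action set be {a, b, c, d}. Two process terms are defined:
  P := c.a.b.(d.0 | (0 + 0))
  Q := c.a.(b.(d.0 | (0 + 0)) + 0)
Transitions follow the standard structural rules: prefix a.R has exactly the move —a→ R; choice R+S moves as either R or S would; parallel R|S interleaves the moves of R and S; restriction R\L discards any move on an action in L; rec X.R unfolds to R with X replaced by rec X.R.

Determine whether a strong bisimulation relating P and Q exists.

P ~ Q

P's transition system — 5 states:
  p0 = c.a.b.(d.0 | (0 + 0)) | -c-> p1
  p1 = a.b.(d.0 | (0 + 0)) | -a-> p2
  p2 = b.(d.0 | (0 + 0)) | -b-> p3
  p3 = d.0 | (0 + 0) | -d-> p4
  p4 = 0 | (0 + 0) | ∅
Q's transition system — 5 states:
  q0 = c.a.(b.(d.0 | (0 + 0)) + 0) | -c-> q1
  q1 = a.(b.(d.0 | (0 + 0)) + 0) | -a-> q2
  q2 = b.(d.0 | (0 + 0)) + 0 | -b-> q3
  q3 = d.0 | (0 + 0) | -d-> q4
  q4 = 0 | (0 + 0) | ∅
Partition-refinement fixed point:
  B0 = {p0, q0}
  B1 = {p1, q1}
  B2 = {p2, q2}
  B3 = {p3, q3}
  B4 = {p4, q4}
p0 ∈ B0, q0 ∈ B0 → same block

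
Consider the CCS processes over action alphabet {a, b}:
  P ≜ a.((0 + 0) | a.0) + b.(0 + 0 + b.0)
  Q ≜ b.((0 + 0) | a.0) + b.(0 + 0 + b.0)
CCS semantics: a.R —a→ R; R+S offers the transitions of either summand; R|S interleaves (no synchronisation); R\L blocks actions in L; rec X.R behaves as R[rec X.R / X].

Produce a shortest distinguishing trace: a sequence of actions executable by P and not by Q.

a

P's transition system — 5 states:
  s0 = a.((0 + 0) | a.0) + b.(0 + 0 + b.0) ⊢ --a--▸ s1, --b--▸ s2
  s1 = (0 + 0) | a.0 ⊢ --a--▸ s3
  s2 = 0 + 0 + b.0 ⊢ --b--▸ s4
  s3 = (0 + 0) | 0 ⊢ deadlocked
  s4 = 0 ⊢ deadlocked
Q's transition system — 5 states:
  t0 = b.((0 + 0) | a.0) + b.(0 + 0 + b.0) ⊢ --b--▸ t1, --b--▸ t2
  t1 = (0 + 0) | a.0 ⊢ --a--▸ t3
  t2 = 0 + 0 + b.0 ⊢ --b--▸ t4
  t3 = (0 + 0) | 0 ⊢ deadlocked
  t4 = 0 ⊢ deadlocked
Executing a from P (initial set {s0}):
  [1] a ⇒ {s1}
  — P admits the full trace.
Executing a from Q (initial set {t0}):
  [1] a ⇒ no successor for Q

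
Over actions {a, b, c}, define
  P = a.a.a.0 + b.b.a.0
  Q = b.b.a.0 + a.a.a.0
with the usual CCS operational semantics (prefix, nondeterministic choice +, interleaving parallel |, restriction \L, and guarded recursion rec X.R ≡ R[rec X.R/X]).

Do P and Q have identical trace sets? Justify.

Reachable graph of P (5 states):
  s0 = a.a.a.0 + b.b.a.0 → ··a··> s1, ··b··> s2
  s1 = a.a.0 → ··a··> s3
  s2 = b.a.0 → ··b··> s3
  s3 = a.0 → ··a··> s4
  s4 = 0 → stopped
Reachable graph of Q (5 states):
  t0 = b.b.a.0 + a.a.a.0 → ··a··> t1, ··b··> t2
  t1 = a.a.0 → ··a··> t3
  t2 = b.a.0 → ··b··> t3
  t3 = a.0 → ··a··> t4
  t4 = 0 → stopped
Partition-refinement fixed point:
  B0 = {s0, t0}
  B1 = {s1, t1}
  B2 = {s3, t3}
  B3 = {s4, t4}
  B4 = {s2, t2}
s0 ∈ B0, t0 ∈ B0 → same block
Bisimilar ⇒ trace-equivalent.

traces(P) = traces(Q)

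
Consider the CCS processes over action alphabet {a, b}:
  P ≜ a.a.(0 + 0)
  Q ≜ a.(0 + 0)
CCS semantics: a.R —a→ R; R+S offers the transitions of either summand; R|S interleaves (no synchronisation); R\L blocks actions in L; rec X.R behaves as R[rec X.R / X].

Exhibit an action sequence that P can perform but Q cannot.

aa

LTS(P): 3 reachable states
  u0 = a.a.(0 + 0) → =a=> u1
  u1 = a.(0 + 0) → =a=> u2
  u2 = 0 + 0 → ∅
LTS(Q): 2 reachable states
  v0 = a.(0 + 0) → =a=> v1
  v1 = 0 + 0 → ∅
Trace ⟨aa⟩ through P, begin at {u0}:
  step 1 (a): {u1}
  step 2 (a): {u2}
  P completes σ.
Trace ⟨aa⟩ through Q, begin at {v0}:
  step 1 (a): {v1}
  step 2 (a): no successor for Q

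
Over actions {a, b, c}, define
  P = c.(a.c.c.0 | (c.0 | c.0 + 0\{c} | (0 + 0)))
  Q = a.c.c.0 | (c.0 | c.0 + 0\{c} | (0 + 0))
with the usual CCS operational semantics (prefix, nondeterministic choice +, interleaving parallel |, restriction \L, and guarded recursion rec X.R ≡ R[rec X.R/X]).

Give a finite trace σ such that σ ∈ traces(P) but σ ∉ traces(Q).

ccc

P's transition system — 17 states:
  m0 = c.(a.c.c.0 | (c.0 | c.0 + 0\{c} | (0 + 0))) | ··c··> m1
  m1 = a.c.c.0 | (c.0 | c.0 + 0\{c} | (0 + 0)) | ··a··> m2, ··c··> m3, ··c··> m4
  m2 = c.c.0 | (c.0 | c.0 + 0\{c} | (0 + 0)) | ··c··> m5, ··c··> m6, ··c··> m7
  m3 = a.c.c.0 | (0 | c.0) | ··a··> m6, ··c··> m8
  m4 = a.c.c.0 | (c.0 | 0) | ··a··> m7, ··c··> m8
  m5 = c.0 | (c.0 | c.0 + 0\{c} | (0 + 0)) | ··c··> m10, ··c··> m11, ··c··> m9
  m6 = c.c.0 | (0 | c.0) | ··c··> m10, ··c··> m12
  m7 = c.c.0 | (c.0 | 0) | ··c··> m11, ··c··> m12
  m8 = a.c.c.0 | (0 | 0) | ··a··> m12
  m9 = 0 | (c.0 | c.0 + 0\{c} | (0 + 0)) | ··c··> m13, ··c··> m14
  m10 = c.0 | (0 | c.0) | ··c··> m13, ··c··> m15
  m11 = c.0 | (c.0 | 0) | ··c··> m14, ··c··> m15
  m12 = c.c.0 | (0 | 0) | ··c··> m15
  m13 = 0 | (0 | c.0) | ··c··> m16
  m14 = 0 | (c.0 | 0) | ··c··> m16
  m15 = c.0 | (0 | 0) | ··c··> m16
  m16 = 0 | (0 | 0) | (no moves)
Q's transition system — 16 states:
  n0 = a.c.c.0 | (c.0 | c.0 + 0\{c} | (0 + 0)) | ··a··> n1, ··c··> n2, ··c··> n3
  n1 = c.c.0 | (c.0 | c.0 + 0\{c} | (0 + 0)) | ··c··> n4, ··c··> n5, ··c··> n6
  n2 = a.c.c.0 | (0 | c.0) | ··a··> n5, ··c··> n7
  n3 = a.c.c.0 | (c.0 | 0) | ··a··> n6, ··c··> n7
  n4 = c.0 | (c.0 | c.0 + 0\{c} | (0 + 0)) | ··c··> n10, ··c··> n8, ··c··> n9
  n5 = c.c.0 | (0 | c.0) | ··c··> n11, ··c··> n9
  n6 = c.c.0 | (c.0 | 0) | ··c··> n10, ··c··> n11
  n7 = a.c.c.0 | (0 | 0) | ··a··> n11
  n8 = 0 | (c.0 | c.0 + 0\{c} | (0 + 0)) | ··c··> n12, ··c··> n13
  n9 = c.0 | (0 | c.0) | ··c··> n12, ··c··> n14
  n10 = c.0 | (c.0 | 0) | ··c··> n13, ··c··> n14
  n11 = c.c.0 | (0 | 0) | ··c··> n14
  n12 = 0 | (0 | c.0) | ··c··> n15
  n13 = 0 | (c.0 | 0) | ··c··> n15
  n14 = c.0 | (0 | 0) | ··c··> n15
  n15 = 0 | (0 | 0) | (no moves)
Trace ⟨ccc⟩ through P, begin at {m0}:
  step 1 (c): {m1}
  step 2 (c): {m3, m4}
  step 3 (c): {m8}
  ✓ P
Trace ⟨ccc⟩ through Q, begin at {n0}:
  step 1 (c): {n2, n3}
  step 2 (c): {n7}
  step 3 (c): ∅  — Q cannot continue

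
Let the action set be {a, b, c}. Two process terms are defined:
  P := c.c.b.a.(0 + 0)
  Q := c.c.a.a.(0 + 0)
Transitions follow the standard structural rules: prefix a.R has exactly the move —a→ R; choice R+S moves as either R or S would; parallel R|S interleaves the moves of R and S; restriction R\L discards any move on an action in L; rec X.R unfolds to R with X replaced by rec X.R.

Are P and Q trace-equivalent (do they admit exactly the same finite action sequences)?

P's transition system — 5 states:
  m0 = c.c.b.a.(0 + 0) | ··c··> m1
  m1 = c.b.a.(0 + 0) | ··c··> m2
  m2 = b.a.(0 + 0) | ··b··> m3
  m3 = a.(0 + 0) | ··a··> m4
  m4 = 0 + 0 | stopped
Q's transition system — 5 states:
  n0 = c.c.a.a.(0 + 0) | ··c··> n1
  n1 = c.a.a.(0 + 0) | ··c··> n2
  n2 = a.a.(0 + 0) | ··a··> n3
  n3 = a.(0 + 0) | ··a··> n4
  n4 = 0 + 0 | stopped
Executing ccb from P (initial set {m0}):
  [1] c ⇒ {m1}
  [2] c ⇒ {m2}
  [3] b ⇒ {m3}
  ✓ P
Executing ccb from Q (initial set {n0}):
  [1] c ⇒ {n1}
  [2] c ⇒ {n2}
  [3] b ⇒ ∅  — Q cannot continue

traces(P) ≠ traces(Q) — witness ⟨ccb⟩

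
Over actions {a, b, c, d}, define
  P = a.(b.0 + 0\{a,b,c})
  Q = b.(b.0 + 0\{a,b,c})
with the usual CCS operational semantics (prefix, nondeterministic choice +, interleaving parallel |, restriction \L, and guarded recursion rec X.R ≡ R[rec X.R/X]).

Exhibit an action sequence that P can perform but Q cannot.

a

LTS(P): 3 reachable states
  u0 = a.(b.0 + 0\{a,b,c}) :: -a-> u1
  u1 = b.0 + 0\{a,b,c} :: -b-> u2
  u2 = 0 :: ·
LTS(Q): 3 reachable states
  v0 = b.(b.0 + 0\{a,b,c}) :: -b-> v1
  v1 = b.0 + 0\{a,b,c} :: -b-> v2
  v2 = 0 :: ·
Run σ = ⟨a⟩ on P: start {u0}
  step 1 (a): {u1}
  ✓ P
Run σ = ⟨a⟩ on Q: start {v0}
  step 1 (a): ∅  — Q cannot continue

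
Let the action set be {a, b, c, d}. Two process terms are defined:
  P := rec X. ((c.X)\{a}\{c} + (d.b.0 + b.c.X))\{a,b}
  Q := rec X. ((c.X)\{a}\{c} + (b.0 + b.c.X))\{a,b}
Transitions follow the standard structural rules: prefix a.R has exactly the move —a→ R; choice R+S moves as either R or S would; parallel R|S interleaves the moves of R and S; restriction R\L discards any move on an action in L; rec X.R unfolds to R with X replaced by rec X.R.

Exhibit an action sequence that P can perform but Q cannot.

Reachable graph of P (2 states):
  s0 = rec X. ((c.X)\{a}\{c} + (d.b.0 + b.c.X))\{a,b} :: =d=> s1
  s1 = (b.0)\{a,b} :: ·
Reachable graph of Q (1 states):
  t0 = rec X. ((c.X)\{a}\{c} + (b.0 + b.c.X))\{a,b} :: ·
Executing d from P (initial set {s0}):
  [1] d ⇒ {s1}
  P completes σ.
Executing d from Q (initial set {t0}):
  [1] d ⇒ no successor for Q

d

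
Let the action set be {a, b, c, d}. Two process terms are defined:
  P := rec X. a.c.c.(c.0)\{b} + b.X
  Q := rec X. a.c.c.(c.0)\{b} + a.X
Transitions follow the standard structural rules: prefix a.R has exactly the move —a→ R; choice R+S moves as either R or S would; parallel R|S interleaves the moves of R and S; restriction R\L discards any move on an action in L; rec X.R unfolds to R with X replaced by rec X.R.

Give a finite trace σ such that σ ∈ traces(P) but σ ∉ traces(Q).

b

LTS(P): 5 reachable states
  p0 = rec X. a.c.c.(c.0)\{b} + b.X | —a→ p1, —b→ p0
  p1 = c.c.(c.0)\{b} | —c→ p2
  p2 = c.(c.0)\{b} | —c→ p3
  p3 = (c.0)\{b} | —c→ p4
  p4 = 0\{b} | ∅
LTS(Q): 5 reachable states
  q0 = rec X. a.c.c.(c.0)\{b} + a.X | —a→ q0, —a→ q1
  q1 = c.c.(c.0)\{b} | —c→ q2
  q2 = c.(c.0)\{b} | —c→ q3
  q3 = (c.0)\{b} | —c→ q4
  q4 = 0\{b} | ∅
Trace ⟨b⟩ through P, begin at {p0}:
  after b @ step 1: {p0}
  ✓ P
Trace ⟨b⟩ through Q, begin at {q0}:
  after b @ step 1: ∅ (Q stuck)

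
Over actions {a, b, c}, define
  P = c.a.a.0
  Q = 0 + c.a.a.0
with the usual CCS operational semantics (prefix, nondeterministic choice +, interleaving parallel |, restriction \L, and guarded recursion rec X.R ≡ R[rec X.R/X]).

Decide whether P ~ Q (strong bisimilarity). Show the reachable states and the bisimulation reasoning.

P ~ Q

Reachable graph of P (4 states):
  s0 = c.a.a.0 has moves ··c··> s1
  s1 = a.a.0 has moves ··a··> s2
  s2 = a.0 has moves ··a··> s3
  s3 = 0 has moves deadlocked
Reachable graph of Q (4 states):
  t0 = 0 + c.a.a.0 has moves ··c··> t1
  t1 = a.a.0 has moves ··a··> t2
  t2 = a.0 has moves ··a··> t3
  t3 = 0 has moves deadlocked
Coarsest stable partition (strong bisimilarity classes):
  B0 = {s0, t0}
  B1 = {s1, t1}
  B2 = {s2, t2}
  B3 = {s3, t3}
s0 ∈ B0, t0 ∈ B0 → same block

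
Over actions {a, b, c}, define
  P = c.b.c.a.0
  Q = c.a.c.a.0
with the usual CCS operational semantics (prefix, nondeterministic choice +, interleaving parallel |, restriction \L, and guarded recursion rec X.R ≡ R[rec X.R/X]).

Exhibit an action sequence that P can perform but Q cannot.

cb

P's transition system — 5 states:
  m0 = c.b.c.a.0 | ··c··> m1
  m1 = b.c.a.0 | ··b··> m2
  m2 = c.a.0 | ··c··> m3
  m3 = a.0 | ··a··> m4
  m4 = 0 | stopped
Q's transition system — 5 states:
  n0 = c.a.c.a.0 | ··c··> n1
  n1 = a.c.a.0 | ··a··> n2
  n2 = c.a.0 | ··c··> n3
  n3 = a.0 | ··a··> n4
  n4 = 0 | stopped
Trace ⟨cb⟩ through P, begin at {m0}:
  [1] c ⇒ {m1}
  [2] b ⇒ {m2}
  ✓ P
Trace ⟨cb⟩ through Q, begin at {n0}:
  [1] c ⇒ {n1}
  [2] b ⇒ ∅ (Q stuck)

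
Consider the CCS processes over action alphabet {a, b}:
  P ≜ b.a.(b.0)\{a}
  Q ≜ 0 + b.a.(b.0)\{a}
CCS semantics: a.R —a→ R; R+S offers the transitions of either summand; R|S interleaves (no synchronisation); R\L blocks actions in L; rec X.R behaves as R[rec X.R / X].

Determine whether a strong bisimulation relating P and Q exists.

Reachable graph of P (4 states):
  u0 = b.a.(b.0)\{a} has moves —b→ u1
  u1 = a.(b.0)\{a} has moves —a→ u2
  u2 = (b.0)\{a} has moves —b→ u3
  u3 = 0\{a} has moves (no moves)
Reachable graph of Q (4 states):
  v0 = 0 + b.a.(b.0)\{a} has moves —b→ v1
  v1 = a.(b.0)\{a} has moves —a→ v2
  v2 = (b.0)\{a} has moves —b→ v3
  v3 = 0\{a} has moves (no moves)
Partition-refinement fixed point:
  B0 = {u0, v0}
  B1 = {u1, v1}
  B2 = {u2, v2}
  B3 = {u3, v3}
u0 ∈ B0, v0 ∈ B0 → same block

YES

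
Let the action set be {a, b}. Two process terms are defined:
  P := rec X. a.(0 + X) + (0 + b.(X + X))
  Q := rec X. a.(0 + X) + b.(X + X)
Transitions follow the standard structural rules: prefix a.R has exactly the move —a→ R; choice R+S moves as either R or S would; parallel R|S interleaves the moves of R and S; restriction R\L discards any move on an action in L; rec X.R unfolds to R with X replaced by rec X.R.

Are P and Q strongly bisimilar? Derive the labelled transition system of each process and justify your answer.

LTS(P): 3 reachable states
  u0 = rec X. a.(0 + X) + (0 + b.(X + X)) :: ··a··> u1, ··b··> u2
  u1 = 0 + (rec X. a.(0 + X) + (0 + b.(X + X))) :: ··a··> u1, ··b··> u2
  u2 = (rec X. a.(0 + X) + (0 + b.(X + X))) + (rec X. a.(0 + X) + (0 + b.(X + X))) :: ··a··> u1, ··b··> u2
LTS(Q): 3 reachable states
  v0 = rec X. a.(0 + X) + b.(X + X) :: ··a··> v1, ··b··> v2
  v1 = 0 + (rec X. a.(0 + X) + b.(X + X)) :: ··a··> v1, ··b··> v2
  v2 = (rec X. a.(0 + X) + b.(X + X)) + (rec X. a.(0 + X) + b.(X + X)) :: ··a··> v1, ··b··> v2
Partition-refinement fixed point:
  B0 = {u0, u1, u2, v0, v1, v2}
u0 ∈ B0, v0 ∈ B0 → same block

YES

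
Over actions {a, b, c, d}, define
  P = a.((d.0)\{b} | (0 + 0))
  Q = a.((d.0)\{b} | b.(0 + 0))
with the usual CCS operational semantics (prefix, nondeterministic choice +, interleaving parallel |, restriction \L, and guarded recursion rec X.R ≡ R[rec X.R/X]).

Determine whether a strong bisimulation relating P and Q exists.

NO

P's transition system — 3 states:
  u0 = a.((d.0)\{b} | (0 + 0)) has moves —a→ u1
  u1 = (d.0)\{b} | (0 + 0) has moves —d→ u2
  u2 = 0\{b} | (0 + 0) has moves (no moves)
Q's transition system — 5 states:
  v0 = a.((d.0)\{b} | b.(0 + 0)) has moves —a→ v1
  v1 = (d.0)\{b} | b.(0 + 0) has moves —b→ v2, —d→ v3
  v2 = (d.0)\{b} | (0 + 0) has moves —d→ v4
  v3 = 0\{b} | b.(0 + 0) has moves —b→ v4
  v4 = 0\{b} | (0 + 0) has moves (no moves)
Bisimilarity quotient blocks:
  B0 = {u0}
  B1 = {u1, v2}
  B2 = {u2, v4}
  B3 = {v0}
  B4 = {v1}
  B5 = {v3}
u0 ∈ B0, v0 ∈ B3 → different blocks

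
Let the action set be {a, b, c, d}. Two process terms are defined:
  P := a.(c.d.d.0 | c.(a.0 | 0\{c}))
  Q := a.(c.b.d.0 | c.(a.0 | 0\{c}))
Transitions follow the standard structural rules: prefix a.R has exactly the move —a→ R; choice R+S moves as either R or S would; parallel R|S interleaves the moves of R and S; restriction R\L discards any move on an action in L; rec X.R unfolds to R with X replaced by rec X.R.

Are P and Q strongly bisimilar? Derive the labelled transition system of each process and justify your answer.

NO

LTS(P): 13 reachable states
  s0 = a.(c.d.d.0 | c.(a.0 | 0\{c})) :: ··a··> s1
  s1 = c.d.d.0 | c.(a.0 | 0\{c}) :: ··c··> s2, ··c··> s3
  s2 = c.d.d.0 | (a.0 | 0\{c}) :: ··a··> s4, ··c··> s5
  s3 = d.d.0 | c.(a.0 | 0\{c}) :: ··c··> s5, ··d··> s6
  s4 = c.d.d.0 | (0 | 0\{c}) :: ··c··> s7
  s5 = d.d.0 | (a.0 | 0\{c}) :: ··a··> s7, ··d··> s8
  s6 = d.0 | c.(a.0 | 0\{c}) :: ··c··> s8, ··d··> s9
  s7 = d.d.0 | (0 | 0\{c}) :: ··d··> s10
  s8 = d.0 | (a.0 | 0\{c}) :: ··a··> s10, ··d··> s11
  s9 = 0 | c.(a.0 | 0\{c}) :: ··c··> s11
  s10 = d.0 | (0 | 0\{c}) :: ··d··> s12
  s11 = 0 | (a.0 | 0\{c}) :: ··a··> s12
  s12 = 0 | (0 | 0\{c}) :: ∅
LTS(Q): 13 reachable states
  t0 = a.(c.b.d.0 | c.(a.0 | 0\{c})) :: ··a··> t1
  t1 = c.b.d.0 | c.(a.0 | 0\{c}) :: ··c··> t2, ··c··> t3
  t2 = b.d.0 | c.(a.0 | 0\{c}) :: ··b··> t4, ··c··> t5
  t3 = c.b.d.0 | (a.0 | 0\{c}) :: ··a··> t6, ··c··> t5
  t4 = d.0 | c.(a.0 | 0\{c}) :: ··c··> t7, ··d··> t8
  t5 = b.d.0 | (a.0 | 0\{c}) :: ··a··> t9, ··b··> t7
  t6 = c.b.d.0 | (0 | 0\{c}) :: ··c··> t9
  t7 = d.0 | (a.0 | 0\{c}) :: ··a··> t10, ··d··> t11
  t8 = 0 | c.(a.0 | 0\{c}) :: ··c··> t11
  t9 = b.d.0 | (0 | 0\{c}) :: ··b··> t10
  t10 = d.0 | (0 | 0\{c}) :: ··d··> t12
  t11 = 0 | (a.0 | 0\{c}) :: ··a··> t12
  t12 = 0 | (0 | 0\{c}) :: ∅
Partition-refinement fixed point:
  B0 = {s0}
  B1 = {s1}
  B2 = {s3}
  B3 = {s5}
  B4 = {s7}
  B5 = {s10, t10}
  B6 = {s12, t12}
  B7 = {s8, t7}
  B8 = {s11, t11}
  B9 = {s6, t4}
  B10 = {s9, t8}
  B11 = {s2}
  B12 = {s4}
  B13 = {t0}
  B14 = {t1}
  B15 = {t2}
  B16 = {t5}
  B17 = {t9}
  B18 = {t3}
  B19 = {t6}
s0 ∈ B0, t0 ∈ B13 → different blocks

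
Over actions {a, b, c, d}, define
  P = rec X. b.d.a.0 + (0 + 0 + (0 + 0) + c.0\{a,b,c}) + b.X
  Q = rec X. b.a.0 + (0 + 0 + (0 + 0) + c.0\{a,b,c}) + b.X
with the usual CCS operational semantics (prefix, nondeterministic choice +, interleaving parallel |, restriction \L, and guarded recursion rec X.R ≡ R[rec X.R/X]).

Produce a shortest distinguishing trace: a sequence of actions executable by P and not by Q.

bd

Reachable graph of P (5 states):
  p0 = rec X. b.d.a.0 + (0 + 0 + (0 + 0) + c.0\{a,b,c}) + b.X has moves --b--▸ p0, --b--▸ p1, --c--▸ p2
  p1 = d.a.0 has moves --d--▸ p3
  p2 = 0\{a,b,c} has moves ·
  p3 = a.0 has moves --a--▸ p4
  p4 = 0 has moves ·
Reachable graph of Q (4 states):
  q0 = rec X. b.a.0 + (0 + 0 + (0 + 0) + c.0\{a,b,c}) + b.X has moves --b--▸ q0, --b--▸ q1, --c--▸ q2
  q1 = a.0 has moves --a--▸ q3
  q2 = 0\{a,b,c} has moves ·
  q3 = 0 has moves ·
Executing bd from P (initial set {p0}):
  step 1 (b): {p0, p1}
  step 2 (d): {p3}
  P completes σ.
Executing bd from Q (initial set {q0}):
  step 1 (b): {q0, q1}
  step 2 (d): ∅  — Q cannot continue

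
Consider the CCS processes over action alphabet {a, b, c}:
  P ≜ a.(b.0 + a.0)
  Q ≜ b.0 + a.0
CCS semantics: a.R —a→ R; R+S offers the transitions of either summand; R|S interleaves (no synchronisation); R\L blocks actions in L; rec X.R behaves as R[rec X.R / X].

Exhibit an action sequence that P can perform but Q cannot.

aa

Reachable graph of P (3 states):
  m0 = a.(b.0 + a.0) | —a→ m1
  m1 = b.0 + a.0 | —a→ m2, —b→ m2
  m2 = 0 | (no moves)
Reachable graph of Q (2 states):
  n0 = b.0 + a.0 | —a→ n1, —b→ n1
  n1 = 0 | (no moves)
Run σ = ⟨aa⟩ on P: start {m0}
  step 1 (a): {m1}
  step 2 (a): {m2}
  P completes σ.
Run σ = ⟨aa⟩ on Q: start {n0}
  step 1 (a): {n1}
  step 2 (a): ∅  — Q cannot continue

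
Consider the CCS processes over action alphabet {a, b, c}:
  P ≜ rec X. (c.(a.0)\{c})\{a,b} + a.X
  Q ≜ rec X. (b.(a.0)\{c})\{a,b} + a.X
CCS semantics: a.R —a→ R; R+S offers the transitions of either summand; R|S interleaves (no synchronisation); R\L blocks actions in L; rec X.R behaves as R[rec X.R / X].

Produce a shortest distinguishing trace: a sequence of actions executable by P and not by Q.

c

LTS(P): 2 reachable states
  u0 = rec X. (c.(a.0)\{c})\{a,b} + a.X → =a=> u0, =c=> u1
  u1 = (a.0)\{c}\{a,b} → (no moves)
LTS(Q): 1 reachable states
  v0 = rec X. (b.(a.0)\{c})\{a,b} + a.X → =a=> v0
Trace ⟨c⟩ through P, begin at {u0}:
  step 1 (c): {u1}
  — P admits the full trace.
Trace ⟨c⟩ through Q, begin at {v0}:
  step 1 (c): ∅  — Q cannot continue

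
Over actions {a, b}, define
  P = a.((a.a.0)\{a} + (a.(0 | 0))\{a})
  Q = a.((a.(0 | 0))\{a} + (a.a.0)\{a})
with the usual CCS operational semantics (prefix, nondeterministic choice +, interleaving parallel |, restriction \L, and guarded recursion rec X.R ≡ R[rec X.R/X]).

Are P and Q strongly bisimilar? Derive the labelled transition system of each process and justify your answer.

P ~ Q

P's transition system — 2 states:
  p0 = a.((a.a.0)\{a} + (a.(0 | 0))\{a}) → =a=> p1
  p1 = (a.a.0)\{a} + (a.(0 | 0))\{a} → stopped
Q's transition system — 2 states:
  q0 = a.((a.(0 | 0))\{a} + (a.a.0)\{a}) → =a=> q1
  q1 = (a.(0 | 0))\{a} + (a.a.0)\{a} → stopped
Coarsest stable partition (strong bisimilarity classes):
  B0 = {p0, q0}
  B1 = {p1, q1}
p0 ∈ B0, q0 ∈ B0 → same block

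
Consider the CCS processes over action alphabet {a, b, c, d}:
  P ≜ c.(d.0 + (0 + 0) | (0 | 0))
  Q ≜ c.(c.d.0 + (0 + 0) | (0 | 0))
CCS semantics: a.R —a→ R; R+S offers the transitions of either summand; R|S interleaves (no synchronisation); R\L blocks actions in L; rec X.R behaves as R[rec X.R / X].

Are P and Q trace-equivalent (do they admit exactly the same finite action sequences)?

traces(P) ≠ traces(Q) — witness ⟨cd⟩

LTS(P): 3 reachable states
  u0 = c.(d.0 + (0 + 0) | (0 | 0)) | ··c··> u1
  u1 = d.0 + (0 + 0) | (0 | 0) | ··d··> u2
  u2 = 0 | stopped
LTS(Q): 4 reachable states
  v0 = c.(c.d.0 + (0 + 0) | (0 | 0)) | ··c··> v1
  v1 = c.d.0 + (0 + 0) | (0 | 0) | ··c··> v2
  v2 = d.0 | ··d··> v3
  v3 = 0 | stopped
Trace ⟨cd⟩ through P, begin at {u0}:
  after c @ step 1: {u1}
  after d @ step 2: {u2}
  ✓ P
Trace ⟨cd⟩ through Q, begin at {v0}:
  after c @ step 1: {v1}
  after d @ step 2: ∅ (Q stuck)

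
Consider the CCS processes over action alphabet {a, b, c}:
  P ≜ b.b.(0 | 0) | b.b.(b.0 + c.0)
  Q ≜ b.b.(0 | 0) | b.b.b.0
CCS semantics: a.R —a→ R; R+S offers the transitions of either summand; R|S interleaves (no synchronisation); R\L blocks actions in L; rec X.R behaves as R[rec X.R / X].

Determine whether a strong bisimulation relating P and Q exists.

P's transition system — 12 states:
  s0 = b.b.(0 | 0) | b.b.(b.0 + c.0) | —b→ s1, —b→ s2
  s1 = b.(0 | 0) | b.b.(b.0 + c.0) | —b→ s3, —b→ s4
  s2 = b.b.(0 | 0) | b.(b.0 + c.0) | —b→ s4, —b→ s5
  s3 = 0 | 0 | b.b.(b.0 + c.0) | —b→ s6
  s4 = b.(0 | 0) | b.(b.0 + c.0) | —b→ s6, —b→ s7
  s5 = b.b.(0 | 0) | (b.0 + c.0) | —b→ s7, —b→ s8, —c→ s8
  s6 = 0 | 0 | b.(b.0 + c.0) | —b→ s9
  s7 = b.(0 | 0) | (b.0 + c.0) | —b→ s10, —b→ s9, —c→ s10
  s8 = b.b.(0 | 0) | 0 | —b→ s10
  s9 = 0 | 0 | (b.0 + c.0) | —b→ s11, —c→ s11
  s10 = b.(0 | 0) | 0 | —b→ s11
  s11 = 0 | 0 | 0 | ∅
Q's transition system — 12 states:
  t0 = b.b.(0 | 0) | b.b.b.0 | —b→ t1, —b→ t2
  t1 = b.(0 | 0) | b.b.b.0 | —b→ t3, —b→ t4
  t2 = b.b.(0 | 0) | b.b.0 | —b→ t4, —b→ t5
  t3 = 0 | 0 | b.b.b.0 | —b→ t6
  t4 = b.(0 | 0) | b.b.0 | —b→ t6, —b→ t7
  t5 = b.b.(0 | 0) | b.0 | —b→ t7, —b→ t8
  t6 = 0 | 0 | b.b.0 | —b→ t9
  t7 = b.(0 | 0) | b.0 | —b→ t10, —b→ t9
  t8 = b.b.(0 | 0) | 0 | —b→ t10
  t9 = 0 | 0 | b.0 | —b→ t11
  t10 = b.(0 | 0) | 0 | —b→ t11
  t11 = 0 | 0 | 0 | ∅
Partition-refinement fixed point:
  B0 = {s0}
  B1 = {s1}
  B2 = {s3}
  B3 = {s6}
  B4 = {s9}
  B5 = {s11, t11}
  B6 = {s4}
  B7 = {s7}
  B8 = {s10, t10, t9}
  B9 = {s2}
  B10 = {s5}
  B11 = {s8, t6, t7, t8}
  B12 = {t0}
  B13 = {t1, t2}
  B14 = {t3, t4, t5}
s0 ∈ B0, t0 ∈ B12 → different blocks

not bisimilar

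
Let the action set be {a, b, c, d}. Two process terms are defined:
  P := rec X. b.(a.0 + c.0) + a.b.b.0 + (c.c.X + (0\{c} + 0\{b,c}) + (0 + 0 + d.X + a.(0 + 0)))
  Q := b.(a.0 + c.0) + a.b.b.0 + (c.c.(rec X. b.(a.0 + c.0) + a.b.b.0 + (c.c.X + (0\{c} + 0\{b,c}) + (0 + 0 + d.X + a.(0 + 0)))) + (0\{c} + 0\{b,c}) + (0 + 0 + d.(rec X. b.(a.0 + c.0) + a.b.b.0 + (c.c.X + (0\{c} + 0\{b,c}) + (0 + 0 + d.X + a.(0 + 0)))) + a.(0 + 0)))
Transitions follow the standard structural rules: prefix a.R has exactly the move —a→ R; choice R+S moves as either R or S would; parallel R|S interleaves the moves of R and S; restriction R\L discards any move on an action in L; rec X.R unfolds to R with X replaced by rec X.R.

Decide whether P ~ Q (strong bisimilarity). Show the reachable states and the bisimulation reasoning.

bisimilar

LTS(P): 7 reachable states
  m0 = rec X. b.(a.0 + c.0) + a.b.b.0 + (c.c.X + (0\{c} + 0\{b,c}) + (0 + 0 + d.X + a.(0 + 0))) :: --a--▸ m1, --a--▸ m2, --b--▸ m3, --c--▸ m4, --d--▸ m0
  m1 = 0 + 0 :: stopped
  m2 = b.b.0 :: --b--▸ m5
  m3 = a.0 + c.0 :: --a--▸ m6, --c--▸ m6
  m4 = c.(rec X. b.(a.0 + c.0) + a.b.b.0 + (c.c.X + (0\{c} + 0\{b,c}) + (0 + 0 + d.X + a.(0 + 0)))) :: --c--▸ m0
  m5 = b.0 :: --b--▸ m6
  m6 = 0 :: stopped
LTS(Q): 8 reachable states
  n0 = b.(a.0 + c.0) + a.b.b.0 + (c.c.(rec X. b.(a.0 + c.0) + a.b.b.0 + (c.c.X + (0\{c} + 0\{b,c}) + (0 + 0 + d.X + a.(0 + 0)))) + (0\{c} + 0\{b,c}) + (0 + 0 + d.(rec X. b.(a.0 + c.0) + a.b.b.0 + (c.c.X + (0\{c} + 0\{b,c}) + (0 + 0 + d.X + a.(0 + 0)))) + a.(0 + 0))) :: --a--▸ n1, --a--▸ n2, --b--▸ n3, --c--▸ n4, --d--▸ n5
  n1 = 0 + 0 :: stopped
  n2 = b.b.0 :: --b--▸ n6
  n3 = a.0 + c.0 :: --a--▸ n7, --c--▸ n7
  n4 = c.(rec X. b.(a.0 + c.0) + a.b.b.0 + (c.c.X + (0\{c} + 0\{b,c}) + (0 + 0 + d.X + a.(0 + 0)))) :: --c--▸ n5
  n5 = rec X. b.(a.0 + c.0) + a.b.b.0 + (c.c.X + (0\{c} + 0\{b,c}) + (0 + 0 + d.X + a.(0 + 0))) :: --a--▸ n1, --a--▸ n2, --b--▸ n3, --c--▸ n4, --d--▸ n5
  n6 = b.0 :: --b--▸ n7
  n7 = 0 :: stopped
Partition-refinement fixed point:
  B0 = {m0, n0, n5}
  B1 = {m4, n4}
  B2 = {m1, m6, n1, n7}
  B3 = {m3, n3}
  B4 = {m2, n2}
  B5 = {m5, n6}
m0 ∈ B0, n0 ∈ B0 → same block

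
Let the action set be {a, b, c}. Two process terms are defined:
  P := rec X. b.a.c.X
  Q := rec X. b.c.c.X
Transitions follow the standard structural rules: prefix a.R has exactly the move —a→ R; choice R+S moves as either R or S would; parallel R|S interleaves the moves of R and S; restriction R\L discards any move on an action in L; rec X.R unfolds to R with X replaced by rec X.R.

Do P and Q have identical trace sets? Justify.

NO — witness ⟨ba⟩

Reachable graph of P (3 states):
  s0 = rec X. b.a.c.X | =b=> s1
  s1 = a.c.(rec X. b.a.c.X) | =a=> s2
  s2 = c.(rec X. b.a.c.X) | =c=> s0
Reachable graph of Q (3 states):
  t0 = rec X. b.c.c.X | =b=> t1
  t1 = c.c.(rec X. b.c.c.X) | =c=> t2
  t2 = c.(rec X. b.c.c.X) | =c=> t0
Executing ba from P (initial set {s0}):
  [1] b ⇒ {s1}
  [2] a ⇒ {s2}
  — P admits the full trace.
Executing ba from Q (initial set {t0}):
  [1] b ⇒ {t1}
  [2] a ⇒ ∅  — Q cannot continue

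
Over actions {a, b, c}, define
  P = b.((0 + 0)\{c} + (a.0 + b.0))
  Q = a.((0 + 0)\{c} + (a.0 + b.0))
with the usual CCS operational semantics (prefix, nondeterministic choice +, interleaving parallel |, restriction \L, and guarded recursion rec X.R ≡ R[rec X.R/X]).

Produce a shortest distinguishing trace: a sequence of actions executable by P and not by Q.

LTS(P): 3 reachable states
  u0 = b.((0 + 0)\{c} + (a.0 + b.0)) | —b→ u1
  u1 = (0 + 0)\{c} + (a.0 + b.0) | —a→ u2, —b→ u2
  u2 = 0 | ∅
LTS(Q): 3 reachable states
  v0 = a.((0 + 0)\{c} + (a.0 + b.0)) | —a→ v1
  v1 = (0 + 0)\{c} + (a.0 + b.0) | —a→ v2, —b→ v2
  v2 = 0 | ∅
Run σ = ⟨b⟩ on P: start {u0}
  step 1 (b): {u1}
  — P admits the full trace.
Run σ = ⟨b⟩ on Q: start {v0}
  step 1 (b): ∅  — Q cannot continue

b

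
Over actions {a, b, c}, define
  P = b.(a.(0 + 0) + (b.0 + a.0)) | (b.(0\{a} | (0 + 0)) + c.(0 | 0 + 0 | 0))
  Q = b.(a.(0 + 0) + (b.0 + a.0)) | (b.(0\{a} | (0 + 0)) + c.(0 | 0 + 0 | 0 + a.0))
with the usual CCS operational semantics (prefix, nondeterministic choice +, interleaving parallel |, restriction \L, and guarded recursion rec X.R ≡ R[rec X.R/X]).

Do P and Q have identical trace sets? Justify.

trace-distinct — witness ⟨ca⟩

LTS(P): 12 reachable states
  m0 = b.(a.(0 + 0) + (b.0 + a.0)) | (b.(0\{a} | (0 + 0)) + c.(0 | 0 + 0 | 0)) :: —b→ m1, —b→ m2, —c→ m3
  m1 = (a.(0 + 0) + (b.0 + a.0)) | (b.(0\{a} | (0 + 0)) + c.(0 | 0 + 0 | 0)) :: —a→ m4, —a→ m5, —b→ m5, —b→ m6, —c→ m7
  m2 = b.(a.(0 + 0) + (b.0 + a.0)) | (0\{a} | (0 + 0)) :: —b→ m6
  m3 = b.(a.(0 + 0) + (b.0 + a.0)) | (0 | 0 + 0 | 0) :: —b→ m7
  m4 = (0 + 0) | (b.(0\{a} | (0 + 0)) + c.(0 | 0 + 0 | 0)) :: —b→ m8, —c→ m9
  m5 = 0 | (b.(0\{a} | (0 + 0)) + c.(0 | 0 + 0 | 0)) :: —b→ m10, —c→ m11
  m6 = (a.(0 + 0) + (b.0 + a.0)) | (0\{a} | (0 + 0)) :: —a→ m10, —a→ m8, —b→ m10
  m7 = (a.(0 + 0) + (b.0 + a.0)) | (0 | 0 + 0 | 0) :: —a→ m11, —a→ m9, —b→ m11
  m8 = (0 + 0) | (0\{a} | (0 + 0)) :: deadlocked
  m9 = (0 + 0) | (0 | 0 + 0 | 0) :: deadlocked
  m10 = 0 | (0\{a} | (0 + 0)) :: deadlocked
  m11 = 0 | (0 | 0 + 0 | 0) :: deadlocked
LTS(Q): 16 reachable states
  n0 = b.(a.(0 + 0) + (b.0 + a.0)) | (b.(0\{a} | (0 + 0)) + c.(0 | 0 + 0 | 0 + a.0)) :: —b→ n1, —b→ n2, —c→ n3
  n1 = (a.(0 + 0) + (b.0 + a.0)) | (b.(0\{a} | (0 + 0)) + c.(0 | 0 + 0 | 0 + a.0)) :: —a→ n4, —a→ n5, —b→ n5, —b→ n6, —c→ n7
  n2 = b.(a.(0 + 0) + (b.0 + a.0)) | (0\{a} | (0 + 0)) :: —b→ n6
  n3 = b.(a.(0 + 0) + (b.0 + a.0)) | (0 | 0 + 0 | 0 + a.0) :: —a→ n8, —b→ n7
  n4 = (0 + 0) | (b.(0\{a} | (0 + 0)) + c.(0 | 0 + 0 | 0 + a.0)) :: —b→ n9, —c→ n10
  n5 = 0 | (b.(0\{a} | (0 + 0)) + c.(0 | 0 + 0 | 0 + a.0)) :: —b→ n11, —c→ n12
  n6 = (a.(0 + 0) + (b.0 + a.0)) | (0\{a} | (0 + 0)) :: —a→ n11, —a→ n9, —b→ n11
  n7 = (a.(0 + 0) + (b.0 + a.0)) | (0 | 0 + 0 | 0 + a.0) :: —a→ n10, —a→ n12, —a→ n13, —b→ n12
  n8 = b.(a.(0 + 0) + (b.0 + a.0)) | 0 :: —b→ n13
  n9 = (0 + 0) | (0\{a} | (0 + 0)) :: deadlocked
  n10 = (0 + 0) | (0 | 0 + 0 | 0 + a.0) :: —a→ n14
  n11 = 0 | (0\{a} | (0 + 0)) :: deadlocked
  n12 = 0 | (0 | 0 + 0 | 0 + a.0) :: —a→ n15
  n13 = (a.(0 + 0) + (b.0 + a.0)) | 0 :: —a→ n14, —a→ n15, —b→ n15
  n14 = (0 + 0) | 0 :: deadlocked
  n15 = 0 | 0 :: deadlocked
Executing ca from Q (initial set {n0}):
  after c @ step 1: {n3}
  after a @ step 2: {n8}
  ✓ Q
Executing ca from P (initial set {m0}):
  after c @ step 1: {m3}
  after a @ step 2: ∅  — P cannot continue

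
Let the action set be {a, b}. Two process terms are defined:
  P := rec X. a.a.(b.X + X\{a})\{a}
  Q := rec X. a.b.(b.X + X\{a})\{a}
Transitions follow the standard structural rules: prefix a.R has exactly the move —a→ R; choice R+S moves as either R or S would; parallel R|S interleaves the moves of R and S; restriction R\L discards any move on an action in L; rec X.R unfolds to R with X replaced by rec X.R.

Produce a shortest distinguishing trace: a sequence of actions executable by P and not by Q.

P's transition system — 4 states:
  s0 = rec X. a.a.(b.X + X\{a})\{a} | =a=> s1
  s1 = a.(b.(rec X. a.a.(b.X + X\{a})\{a}) + (rec X. a.a.(b.X + X\{a})\{a})\{a})\{a} | =a=> s2
  s2 = (b.(rec X. a.a.(b.X + X\{a})\{a}) + (rec X. a.a.(b.X + X\{a})\{a})\{a})\{a} | =b=> s3
  s3 = (rec X. a.a.(b.X + X\{a})\{a})\{a} | deadlocked
Q's transition system — 4 states:
  t0 = rec X. a.b.(b.X + X\{a})\{a} | =a=> t1
  t1 = b.(b.(rec X. a.b.(b.X + X\{a})\{a}) + (rec X. a.b.(b.X + X\{a})\{a})\{a})\{a} | =b=> t2
  t2 = (b.(rec X. a.b.(b.X + X\{a})\{a}) + (rec X. a.b.(b.X + X\{a})\{a})\{a})\{a} | =b=> t3
  t3 = (rec X. a.b.(b.X + X\{a})\{a})\{a} | deadlocked
Run σ = ⟨aa⟩ on P: start {s0}
  step 1 (a): {s1}
  step 2 (a): {s2}
  — P admits the full trace.
Run σ = ⟨aa⟩ on Q: start {t0}
  step 1 (a): {t1}
  step 2 (a): no successor for Q

aa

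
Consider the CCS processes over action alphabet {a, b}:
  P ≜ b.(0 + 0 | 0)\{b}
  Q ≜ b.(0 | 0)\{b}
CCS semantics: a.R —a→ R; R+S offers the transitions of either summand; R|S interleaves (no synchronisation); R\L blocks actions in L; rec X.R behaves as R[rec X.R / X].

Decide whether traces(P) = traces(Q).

traces(P) = traces(Q)

P's transition system — 2 states:
  s0 = b.(0 + 0 | 0)\{b} has moves —b→ s1
  s1 = (0 + 0 | 0)\{b} has moves stopped
Q's transition system — 2 states:
  t0 = b.(0 | 0)\{b} has moves —b→ t1
  t1 = (0 | 0)\{b} has moves stopped
Bisimilarity quotient blocks:
  B0 = {s0, t0}
  B1 = {s1, t1}
s0 ∈ B0, t0 ∈ B0 → same block
Bisimilar ⇒ trace-equivalent.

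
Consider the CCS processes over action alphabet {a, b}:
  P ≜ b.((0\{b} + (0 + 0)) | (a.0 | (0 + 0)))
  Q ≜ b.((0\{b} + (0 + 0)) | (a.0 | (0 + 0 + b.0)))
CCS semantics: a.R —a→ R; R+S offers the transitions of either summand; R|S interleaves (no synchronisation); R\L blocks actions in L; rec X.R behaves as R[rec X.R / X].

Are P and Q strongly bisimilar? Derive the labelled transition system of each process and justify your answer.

P's transition system — 3 states:
  s0 = b.((0\{b} + (0 + 0)) | (a.0 | (0 + 0))) | —b→ s1
  s1 = (0\{b} + (0 + 0)) | (a.0 | (0 + 0)) | —a→ s2
  s2 = (0\{b} + (0 + 0)) | (0 | (0 + 0)) | stopped
Q's transition system — 5 states:
  t0 = b.((0\{b} + (0 + 0)) | (a.0 | (0 + 0 + b.0))) | —b→ t1
  t1 = (0\{b} + (0 + 0)) | (a.0 | (0 + 0 + b.0)) | —a→ t2, —b→ t3
  t2 = (0\{b} + (0 + 0)) | (0 | (0 + 0 + b.0)) | —b→ t4
  t3 = (0\{b} + (0 + 0)) | (a.0 | 0) | —a→ t4
  t4 = (0\{b} + (0 + 0)) | (0 | 0) | stopped
Partition-refinement fixed point:
  B0 = {s0}
  B1 = {s1, t3}
  B2 = {s2, t4}
  B3 = {t0}
  B4 = {t1}
  B5 = {t2}
s0 ∈ B0, t0 ∈ B3 → different blocks

NO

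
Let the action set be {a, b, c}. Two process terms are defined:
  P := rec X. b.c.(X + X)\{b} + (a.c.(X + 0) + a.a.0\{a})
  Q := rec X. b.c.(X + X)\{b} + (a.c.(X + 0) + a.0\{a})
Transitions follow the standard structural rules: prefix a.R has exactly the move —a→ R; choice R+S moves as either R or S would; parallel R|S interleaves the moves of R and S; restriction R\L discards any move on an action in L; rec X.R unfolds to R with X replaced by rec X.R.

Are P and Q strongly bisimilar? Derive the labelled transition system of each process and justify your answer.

P's transition system — 11 states:
  m0 = rec X. b.c.(X + X)\{b} + (a.c.(X + 0) + a.a.0\{a}) has moves —a→ m1, —a→ m2, —b→ m3
  m1 = a.0\{a} has moves —a→ m4
  m2 = c.((rec X. b.c.(X + X)\{b} + (a.c.(X + 0) + a.a.0\{a})) + 0) has moves —c→ m5
  m3 = c.((rec X. b.c.(X + X)\{b} + (a.c.(X + 0) + a.a.0\{a})) + (rec X. b.c.(X + X)\{b} + (a.c.(X + 0) + a.a.0\{a})))\{b} has moves —c→ m6
  m4 = 0\{a} has moves stopped
  m5 = (rec X. b.c.(X + X)\{b} + (a.c.(X + 0) + a.a.0\{a})) + 0 has moves —a→ m1, —a→ m2, —b→ m3
  m6 = ((rec X. b.c.(X + X)\{b} + (a.c.(X + 0) + a.a.0\{a})) + (rec X. b.c.(X + X)\{b} + (a.c.(X + 0) + a.a.0\{a})))\{b} has moves —a→ m7, —a→ m8
  m7 = (a.0\{a})\{b} has moves —a→ m9
  m8 = (c.((rec X. b.c.(X + X)\{b} + (a.c.(X + 0) + a.a.0\{a})) + 0))\{b} has moves —c→ m10
  m9 = 0\{a}\{b} has moves stopped
  m10 = ((rec X. b.c.(X + X)\{b} + (a.c.(X + 0) + a.a.0\{a})) + 0)\{b} has moves —a→ m7, —a→ m8
Q's transition system — 9 states:
  n0 = rec X. b.c.(X + X)\{b} + (a.c.(X + 0) + a.0\{a}) has moves —a→ n1, —a→ n2, —b→ n3
  n1 = 0\{a} has moves stopped
  n2 = c.((rec X. b.c.(X + X)\{b} + (a.c.(X + 0) + a.0\{a})) + 0) has moves —c→ n4
  n3 = c.((rec X. b.c.(X + X)\{b} + (a.c.(X + 0) + a.0\{a})) + (rec X. b.c.(X + X)\{b} + (a.c.(X + 0) + a.0\{a})))\{b} has moves —c→ n5
  n4 = (rec X. b.c.(X + X)\{b} + (a.c.(X + 0) + a.0\{a})) + 0 has moves —a→ n1, —a→ n2, —b→ n3
  n5 = ((rec X. b.c.(X + X)\{b} + (a.c.(X + 0) + a.0\{a})) + (rec X. b.c.(X + X)\{b} + (a.c.(X + 0) + a.0\{a})))\{b} has moves —a→ n6, —a→ n7
  n6 = (c.((rec X. b.c.(X + X)\{b} + (a.c.(X + 0) + a.0\{a})) + 0))\{b} has moves —c→ n8
  n7 = 0\{a}\{b} has moves stopped
  n8 = ((rec X. b.c.(X + X)\{b} + (a.c.(X + 0) + a.0\{a})) + 0)\{b} has moves —a→ n6, —a→ n7
Partition-refinement fixed point:
  B0 = {m0, m5}
  B1 = {m3, m8}
  B2 = {m10, m6}
  B3 = {m1, m7}
  B4 = {m4, m9, n1, n7}
  B5 = {m2}
  B6 = {n0, n4}
  B7 = {n3, n6}
  B8 = {n5, n8}
  B9 = {n2}
m0 ∈ B0, n0 ∈ B6 → different blocks

NO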